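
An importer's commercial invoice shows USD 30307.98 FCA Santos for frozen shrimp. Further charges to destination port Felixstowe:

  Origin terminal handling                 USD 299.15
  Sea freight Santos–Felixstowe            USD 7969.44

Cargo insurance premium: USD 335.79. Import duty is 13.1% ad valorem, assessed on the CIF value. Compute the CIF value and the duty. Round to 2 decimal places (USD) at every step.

CIF = FCA price + pre-shipment costs + freight + insurance
CIF = 30307.98 + 299.15 + 7969.44 + 335.79 = 38912.36
Import duty = 38912.36 × 13.1% = 5097.52

CIF value: USD 38912.36; import duty: USD 5097.52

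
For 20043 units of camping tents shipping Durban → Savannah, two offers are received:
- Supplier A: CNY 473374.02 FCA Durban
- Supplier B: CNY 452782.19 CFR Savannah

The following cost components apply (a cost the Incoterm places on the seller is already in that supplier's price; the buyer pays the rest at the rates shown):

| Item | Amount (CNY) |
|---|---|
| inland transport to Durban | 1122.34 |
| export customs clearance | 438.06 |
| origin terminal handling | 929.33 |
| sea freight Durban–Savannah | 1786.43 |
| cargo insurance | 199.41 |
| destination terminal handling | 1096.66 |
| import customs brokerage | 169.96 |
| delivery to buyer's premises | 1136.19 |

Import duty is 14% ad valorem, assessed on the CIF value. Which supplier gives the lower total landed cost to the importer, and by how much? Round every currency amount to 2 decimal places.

Supplier A (FCA):
CIF value = FCA price + origin terminal + freight + insurance = 473374.02 + 929.33 + 1786.43 + 199.41 = 476289.19
Import duty = 476289.19 × 14% = 66680.49
Buyer bears (A): 929.33 + 1786.43 + 199.41 + 1096.66 + 169.96 + 1136.19 = 5317.98
Landed cost (A) = invoice 473374.02 + 5317.98 + duty 66680.49 = 545372.49
Supplier B (CFR):
CIF value = CFR price + insurance = 452782.19 + 199.41 = 452981.60
Import duty = 452981.60 × 14% = 63417.42
Buyer bears (B): 199.41 + 1096.66 + 169.96 + 1136.19 = 2602.22
Landed cost (B) = invoice 452782.19 + 2602.22 + duty 63417.42 = 518801.83
Difference = |545372.49 − 518801.83| = 26570.66

Supplier B is cheaper by CNY 26570.66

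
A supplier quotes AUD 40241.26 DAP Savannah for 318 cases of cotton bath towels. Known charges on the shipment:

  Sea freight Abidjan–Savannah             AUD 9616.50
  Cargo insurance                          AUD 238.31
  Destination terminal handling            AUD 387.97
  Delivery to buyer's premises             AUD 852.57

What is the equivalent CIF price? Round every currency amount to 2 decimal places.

Not relevant to the conversion: insurance, freight — on the seller under both DAP and CIF; already in the DAP price and stays in the CIF price.
From DAP to CIF, the seller no longer bears: destination terminal, delivery.
CIF price = 40241.26 − 387.97 − 852.57 = 39000.72

CIF price: AUD 39000.72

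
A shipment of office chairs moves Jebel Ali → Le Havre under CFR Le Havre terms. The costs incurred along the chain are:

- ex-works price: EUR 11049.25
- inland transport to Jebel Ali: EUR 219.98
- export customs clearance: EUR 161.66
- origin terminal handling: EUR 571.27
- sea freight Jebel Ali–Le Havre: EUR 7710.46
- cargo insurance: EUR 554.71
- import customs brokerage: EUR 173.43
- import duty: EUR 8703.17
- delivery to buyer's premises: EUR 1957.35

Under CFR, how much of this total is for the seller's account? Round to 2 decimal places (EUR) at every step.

CFR: the seller pays costs through ocean freight to the destination port, but not insurance.
Seller's account: goods 11049.25 + inland to port 219.98 + export clearance 161.66 + origin terminal 571.27 + freight 7710.46 = 19712.62
Buyer's account: insurance 554.71 + brokerage 173.43 + duty 8703.17 + delivery 1957.35 = 11388.66

Seller's account: EUR 19712.62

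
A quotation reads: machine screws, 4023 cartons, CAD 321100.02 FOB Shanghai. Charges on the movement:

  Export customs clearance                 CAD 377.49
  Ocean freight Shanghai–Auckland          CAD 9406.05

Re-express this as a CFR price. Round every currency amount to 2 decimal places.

CFR price: CAD 330506.07

Not relevant to the conversion: export clearance — on the seller under both FOB and CFR; already in the FOB price and stays in the CFR price.
From FOB to CFR, the seller additionally bears: freight.
CFR price = 321100.02 + 9406.05 = 330506.07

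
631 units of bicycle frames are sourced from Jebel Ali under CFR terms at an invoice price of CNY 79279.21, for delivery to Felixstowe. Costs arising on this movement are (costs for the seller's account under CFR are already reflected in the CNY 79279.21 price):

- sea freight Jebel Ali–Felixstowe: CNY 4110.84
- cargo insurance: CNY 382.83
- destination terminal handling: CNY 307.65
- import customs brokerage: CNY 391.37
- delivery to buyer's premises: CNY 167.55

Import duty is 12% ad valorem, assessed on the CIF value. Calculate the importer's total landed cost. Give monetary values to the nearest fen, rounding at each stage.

CFR: the seller pays costs through ocean freight to the destination port, but not insurance.
Already in the invoice (seller's account under CFR): freight — exclude.
CIF value = CFR price + insurance = 79279.21 + 382.83 = 79662.04
Import duty = 79662.04 × 12% = 9559.44
Buyer bears: insurance 382.83 + destination terminal 307.65 + brokerage 391.37 + delivery 167.55 + duty 9559.44 = 10808.84
Landed cost = invoice 79279.21 + 10808.84 = 90088.05

Total landed cost: CNY 90088.05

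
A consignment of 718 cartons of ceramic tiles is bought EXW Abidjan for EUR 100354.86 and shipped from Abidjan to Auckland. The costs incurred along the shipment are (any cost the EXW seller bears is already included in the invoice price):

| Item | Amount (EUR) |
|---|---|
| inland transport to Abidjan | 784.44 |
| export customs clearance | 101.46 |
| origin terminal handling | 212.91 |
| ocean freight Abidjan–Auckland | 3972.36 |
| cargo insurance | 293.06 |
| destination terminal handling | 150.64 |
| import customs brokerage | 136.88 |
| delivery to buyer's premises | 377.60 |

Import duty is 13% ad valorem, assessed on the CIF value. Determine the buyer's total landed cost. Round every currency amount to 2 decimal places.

Total landed cost: EUR 120127.69

EXW: the seller makes goods available at their premises; the buyer bears all onward costs.
CIF value = EXW price + inland to port + export clearance + origin terminal + freight + insurance = 100354.86 + 784.44 + 101.46 + 212.91 + 3972.36 + 293.06 = 105719.09
Import duty = 105719.09 × 13% = 13743.48
Buyer bears: inland to port 784.44 + export clearance 101.46 + origin terminal 212.91 + freight 3972.36 + insurance 293.06 + destination terminal 150.64 + brokerage 136.88 + delivery 377.60 + duty 13743.48 = 19772.83
Landed cost = invoice 100354.86 + 19772.83 = 120127.69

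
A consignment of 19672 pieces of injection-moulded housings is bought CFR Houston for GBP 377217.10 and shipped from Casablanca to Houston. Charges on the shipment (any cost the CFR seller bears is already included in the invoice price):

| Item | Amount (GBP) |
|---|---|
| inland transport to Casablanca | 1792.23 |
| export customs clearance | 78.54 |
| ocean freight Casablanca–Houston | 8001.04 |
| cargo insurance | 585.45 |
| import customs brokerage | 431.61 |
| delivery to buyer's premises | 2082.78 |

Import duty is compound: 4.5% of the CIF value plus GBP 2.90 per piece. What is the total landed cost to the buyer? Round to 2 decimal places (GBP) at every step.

CFR: the seller pays costs through ocean freight to the destination port, but not insurance.
Already in the invoice (seller's account under CFR): inland to port, export clearance, freight — exclude.
CIF value = CFR price + insurance = 377217.10 + 585.45 = 377802.55
Ad valorem component: 377802.55 × 4.5% = 17001.11
Specific component: 19672 × 2.90 = 57048.80
Import duty = 17001.11 + 57048.80 = 74049.91
Buyer bears: insurance 585.45 + brokerage 431.61 + delivery 2082.78 + duty 74049.91 = 77149.75
Landed cost = invoice 377217.10 + 77149.75 = 454366.85

Total landed cost: GBP 454366.85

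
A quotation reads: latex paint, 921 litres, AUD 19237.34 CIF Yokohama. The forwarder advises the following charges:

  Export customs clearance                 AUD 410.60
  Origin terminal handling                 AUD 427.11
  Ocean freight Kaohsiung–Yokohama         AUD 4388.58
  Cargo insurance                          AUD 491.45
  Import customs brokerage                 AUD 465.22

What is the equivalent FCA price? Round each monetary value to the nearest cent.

FCA price: AUD 13930.20

Not relevant to the conversion: export clearance — on the seller under both CIF and FCA; already in the CIF price and stays in the FCA price. brokerage — on the buyer under both terms; not part of either seller's price.
From CIF to FCA, the seller no longer bears: origin terminal, freight, insurance.
FCA price = 19237.34 − 427.11 − 4388.58 − 491.45 = 13930.20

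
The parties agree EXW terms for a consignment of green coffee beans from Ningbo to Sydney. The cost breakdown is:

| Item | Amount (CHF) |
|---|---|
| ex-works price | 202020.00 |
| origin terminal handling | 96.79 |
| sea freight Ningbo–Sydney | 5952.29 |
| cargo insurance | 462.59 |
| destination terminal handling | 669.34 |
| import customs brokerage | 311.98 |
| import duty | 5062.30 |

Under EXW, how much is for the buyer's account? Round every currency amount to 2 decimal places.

Buyer's account: CHF 12555.29

EXW: the seller makes goods available at their premises; the buyer bears all onward costs.
Seller's account: goods 202020.00 = 202020.00
Buyer's account: origin terminal 96.79 + freight 5952.29 + insurance 462.59 + destination terminal 669.34 + brokerage 311.98 + duty 5062.30 = 12555.29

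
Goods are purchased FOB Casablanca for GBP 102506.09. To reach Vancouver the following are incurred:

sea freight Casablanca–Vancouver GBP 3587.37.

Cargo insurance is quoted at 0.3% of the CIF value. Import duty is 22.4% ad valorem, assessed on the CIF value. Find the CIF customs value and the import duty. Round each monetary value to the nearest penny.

Let C be the CIF value. C = FOB price + freight + 0.3% × C
C − 0.3% × C = 102506.09 + 3587.37
0.997 × C = 106093.46
C = 106093.46 / 0.997 = 106412.70
Insurance premium = 0.3% × 106412.70 = 319.24
Import duty = 106412.70 × 22.4% = 23836.44

CIF value: GBP 106412.70; import duty: GBP 23836.44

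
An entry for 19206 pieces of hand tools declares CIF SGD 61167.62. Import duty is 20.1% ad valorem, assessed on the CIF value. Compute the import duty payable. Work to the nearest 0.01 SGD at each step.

Import duty = 61167.62 × 20.1% = 12294.69

Import duty: SGD 12294.69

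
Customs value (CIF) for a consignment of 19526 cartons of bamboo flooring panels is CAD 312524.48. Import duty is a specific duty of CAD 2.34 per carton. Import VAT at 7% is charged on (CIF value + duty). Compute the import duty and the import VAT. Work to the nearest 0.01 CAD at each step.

Import duty = 19526 × 2.34 = 45690.84
VAT base = CIF + duty = 312524.48 + 45690.84 = 358215.32
Import VAT = 358215.32 × 7% = 25075.07

Import duty: CAD 45690.84; import VAT: CAD 25075.07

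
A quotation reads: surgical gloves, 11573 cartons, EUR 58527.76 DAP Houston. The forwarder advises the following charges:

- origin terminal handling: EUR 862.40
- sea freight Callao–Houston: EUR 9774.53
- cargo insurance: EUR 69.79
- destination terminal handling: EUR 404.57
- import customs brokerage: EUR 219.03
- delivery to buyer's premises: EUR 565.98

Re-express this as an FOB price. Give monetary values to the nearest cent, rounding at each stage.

Not relevant to the conversion: origin terminal — on the seller under both DAP and FOB; already in the DAP price and stays in the FOB price. brokerage — on the buyer under both terms; not part of either seller's price.
From DAP to FOB, the seller no longer bears: freight, insurance, destination terminal, delivery.
FOB price = 58527.76 − 9774.53 − 69.79 − 404.57 − 565.98 = 47712.89

FOB price: EUR 47712.89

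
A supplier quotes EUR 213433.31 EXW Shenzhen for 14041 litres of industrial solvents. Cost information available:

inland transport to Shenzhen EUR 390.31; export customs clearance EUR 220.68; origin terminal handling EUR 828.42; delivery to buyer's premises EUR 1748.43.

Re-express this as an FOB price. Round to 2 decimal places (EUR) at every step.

Not relevant to the conversion: delivery — on the buyer under both terms; not part of either seller's price.
From EXW to FOB, the seller additionally bears: inland to port, export clearance, origin terminal.
FOB price = 213433.31 + 390.31 + 220.68 + 828.42 = 214872.72

FOB price: EUR 214872.72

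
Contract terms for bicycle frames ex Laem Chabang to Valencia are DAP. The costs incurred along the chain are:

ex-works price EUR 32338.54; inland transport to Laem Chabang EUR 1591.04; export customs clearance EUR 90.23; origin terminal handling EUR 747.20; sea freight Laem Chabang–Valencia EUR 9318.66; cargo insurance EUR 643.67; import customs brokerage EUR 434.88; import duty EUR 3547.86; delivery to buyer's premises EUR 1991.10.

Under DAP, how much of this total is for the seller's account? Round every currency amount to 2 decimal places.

DAP: the seller bears all costs to the named destination except import duty and clearance.
Seller's account: goods 32338.54 + inland to port 1591.04 + export clearance 90.23 + origin terminal 747.20 + freight 9318.66 + insurance 643.67 + delivery 1991.10 = 46720.44
Buyer's account: brokerage 434.88 + duty 3547.86 = 3982.74

Seller's account: EUR 46720.44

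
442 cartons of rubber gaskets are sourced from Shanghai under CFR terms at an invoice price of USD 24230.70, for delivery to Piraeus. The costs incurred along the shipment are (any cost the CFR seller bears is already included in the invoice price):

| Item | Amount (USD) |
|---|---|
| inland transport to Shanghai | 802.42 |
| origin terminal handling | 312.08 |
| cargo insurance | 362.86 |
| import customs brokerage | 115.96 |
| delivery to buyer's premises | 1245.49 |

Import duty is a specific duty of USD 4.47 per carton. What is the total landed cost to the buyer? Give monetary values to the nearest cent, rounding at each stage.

Total landed cost: USD 27930.75

CFR: the seller pays costs through ocean freight to the destination port, but not insurance.
Already in the invoice (seller's account under CFR): inland to port, origin terminal — exclude.
CIF value = CFR price + insurance = 24230.70 + 362.86 = 24593.56
Import duty = 442 × 4.47 = 1975.74
Buyer bears: insurance 362.86 + brokerage 115.96 + delivery 1245.49 + duty 1975.74 = 3700.05
Landed cost = invoice 24230.70 + 3700.05 = 27930.75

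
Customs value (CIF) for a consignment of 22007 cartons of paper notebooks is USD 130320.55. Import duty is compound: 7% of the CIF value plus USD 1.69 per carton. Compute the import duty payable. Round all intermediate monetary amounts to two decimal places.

Ad valorem component: 130320.55 × 7% = 9122.44
Specific component: 22007 × 1.69 = 37191.83
Import duty = 9122.44 + 37191.83 = 46314.27

Import duty: USD 46314.27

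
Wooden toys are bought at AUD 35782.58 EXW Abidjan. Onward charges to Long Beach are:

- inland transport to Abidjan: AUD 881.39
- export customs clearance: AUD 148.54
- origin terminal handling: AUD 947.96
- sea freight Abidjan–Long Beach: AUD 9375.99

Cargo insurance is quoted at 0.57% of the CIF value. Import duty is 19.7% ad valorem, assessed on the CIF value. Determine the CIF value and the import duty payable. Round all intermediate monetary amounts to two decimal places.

Let C be the CIF value. C = EXW price + pre-shipment costs + freight + 0.57% × C
C − 0.57% × C = 35782.58 + 881.39 + 148.54 + 947.96 + 9375.99
0.9943 × C = 47136.46
C = 47136.46 / 0.9943 = 47406.68
Insurance premium = 0.57% × 47406.68 = 270.22
Import duty = 47406.68 × 19.7% = 9339.12

CIF value: AUD 47406.68; import duty: AUD 9339.12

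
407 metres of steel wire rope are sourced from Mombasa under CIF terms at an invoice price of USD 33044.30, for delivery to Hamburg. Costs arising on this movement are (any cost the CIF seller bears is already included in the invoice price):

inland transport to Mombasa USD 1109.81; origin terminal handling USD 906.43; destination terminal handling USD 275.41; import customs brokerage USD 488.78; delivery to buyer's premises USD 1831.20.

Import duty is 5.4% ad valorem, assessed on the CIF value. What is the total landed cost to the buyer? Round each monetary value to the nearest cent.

Total landed cost: USD 37424.08

CIF: the seller pays costs through ocean freight and marine insurance to the destination port.
Already in the invoice (seller's account under CIF): inland to port, origin terminal — exclude.
The CIF price already equals the CIF value: 33044.30
Import duty = 33044.30 × 5.4% = 1784.39
Buyer bears: destination terminal 275.41 + brokerage 488.78 + delivery 1831.20 + duty 1784.39 = 4379.78
Landed cost = invoice 33044.30 + 4379.78 = 37424.08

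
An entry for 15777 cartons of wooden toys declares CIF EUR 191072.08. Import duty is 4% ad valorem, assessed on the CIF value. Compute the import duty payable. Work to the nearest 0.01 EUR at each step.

Import duty: EUR 7642.88

Import duty = 191072.08 × 4% = 7642.88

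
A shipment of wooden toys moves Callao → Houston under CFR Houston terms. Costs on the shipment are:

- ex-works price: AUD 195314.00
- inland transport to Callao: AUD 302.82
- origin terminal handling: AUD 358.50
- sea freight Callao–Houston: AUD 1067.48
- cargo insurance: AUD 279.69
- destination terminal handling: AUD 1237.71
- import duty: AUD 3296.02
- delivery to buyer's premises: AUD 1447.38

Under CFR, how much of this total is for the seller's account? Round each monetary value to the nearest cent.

Seller's account: AUD 197042.80

CFR: the seller pays costs through ocean freight to the destination port, but not insurance.
Seller's account: goods 195314.00 + inland to port 302.82 + origin terminal 358.50 + freight 1067.48 = 197042.80
Buyer's account: insurance 279.69 + destination terminal 1237.71 + duty 3296.02 + delivery 1447.38 = 6260.80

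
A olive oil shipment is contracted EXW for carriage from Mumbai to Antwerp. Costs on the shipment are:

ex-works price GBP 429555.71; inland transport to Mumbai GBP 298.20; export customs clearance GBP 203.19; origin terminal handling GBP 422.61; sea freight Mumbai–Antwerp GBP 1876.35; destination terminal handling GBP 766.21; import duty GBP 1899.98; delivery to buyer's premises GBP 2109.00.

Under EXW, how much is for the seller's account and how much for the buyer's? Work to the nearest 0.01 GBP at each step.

Seller: GBP 429555.71; buyer: GBP 7575.54

EXW: the seller makes goods available at their premises; the buyer bears all onward costs.
Seller's account: goods 429555.71 = 429555.71
Buyer's account: inland to port 298.20 + export clearance 203.19 + origin terminal 422.61 + freight 1876.35 + destination terminal 766.21 + duty 1899.98 + delivery 2109.00 = 7575.54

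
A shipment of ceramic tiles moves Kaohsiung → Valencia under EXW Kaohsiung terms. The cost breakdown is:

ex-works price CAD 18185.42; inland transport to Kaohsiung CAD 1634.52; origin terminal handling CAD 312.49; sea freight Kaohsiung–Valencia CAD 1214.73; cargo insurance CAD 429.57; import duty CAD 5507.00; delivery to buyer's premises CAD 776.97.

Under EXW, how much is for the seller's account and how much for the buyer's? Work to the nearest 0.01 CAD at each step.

Seller: CAD 18185.42; buyer: CAD 9875.28

EXW: the seller makes goods available at their premises; the buyer bears all onward costs.
Seller's account: goods 18185.42 = 18185.42
Buyer's account: inland to port 1634.52 + origin terminal 312.49 + freight 1214.73 + insurance 429.57 + duty 5507.00 + delivery 776.97 = 9875.28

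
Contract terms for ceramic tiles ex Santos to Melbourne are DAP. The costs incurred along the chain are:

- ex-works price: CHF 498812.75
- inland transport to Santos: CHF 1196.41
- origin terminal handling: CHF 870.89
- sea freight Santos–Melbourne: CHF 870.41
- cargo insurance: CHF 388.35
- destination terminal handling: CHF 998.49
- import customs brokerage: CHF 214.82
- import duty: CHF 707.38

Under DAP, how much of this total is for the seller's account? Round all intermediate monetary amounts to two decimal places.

DAP: the seller bears all costs to the named destination except import duty and clearance.
Seller's account: goods 498812.75 + inland to port 1196.41 + origin terminal 870.89 + freight 870.41 + insurance 388.35 + destination terminal 998.49 = 503137.30
Buyer's account: brokerage 214.82 + duty 707.38 = 922.20

Seller's account: CHF 503137.30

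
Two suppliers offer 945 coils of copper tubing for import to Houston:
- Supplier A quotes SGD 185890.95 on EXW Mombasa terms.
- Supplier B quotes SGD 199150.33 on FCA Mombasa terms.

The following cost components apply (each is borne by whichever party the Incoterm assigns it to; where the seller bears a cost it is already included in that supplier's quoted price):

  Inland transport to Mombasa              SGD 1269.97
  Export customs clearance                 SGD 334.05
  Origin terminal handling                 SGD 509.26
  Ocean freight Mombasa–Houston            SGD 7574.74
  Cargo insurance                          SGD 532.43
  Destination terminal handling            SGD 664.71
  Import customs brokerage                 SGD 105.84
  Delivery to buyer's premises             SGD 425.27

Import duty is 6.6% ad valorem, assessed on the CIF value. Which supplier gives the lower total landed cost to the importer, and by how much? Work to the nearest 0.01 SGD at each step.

Supplier A is cheaper by SGD 12424.62

Supplier A (EXW):
CIF value = EXW price + inland to port + export clearance + origin terminal + freight + insurance = 185890.95 + 1269.97 + 334.05 + 509.26 + 7574.74 + 532.43 = 196111.40
Import duty = 196111.40 × 6.6% = 12943.35
Buyer bears (A): 1269.97 + 334.05 + 509.26 + 7574.74 + 532.43 + 664.71 + 105.84 + 425.27 = 11416.27
Landed cost (A) = invoice 185890.95 + 11416.27 + duty 12943.35 = 210250.57
Supplier B (FCA):
CIF value = FCA price + origin terminal + freight + insurance = 199150.33 + 509.26 + 7574.74 + 532.43 = 207766.76
Import duty = 207766.76 × 6.6% = 13712.61
Buyer bears (B): 509.26 + 7574.74 + 532.43 + 664.71 + 105.84 + 425.27 = 9812.25
Landed cost (B) = invoice 199150.33 + 9812.25 + duty 13712.61 = 222675.19
Difference = |210250.57 − 222675.19| = 12424.62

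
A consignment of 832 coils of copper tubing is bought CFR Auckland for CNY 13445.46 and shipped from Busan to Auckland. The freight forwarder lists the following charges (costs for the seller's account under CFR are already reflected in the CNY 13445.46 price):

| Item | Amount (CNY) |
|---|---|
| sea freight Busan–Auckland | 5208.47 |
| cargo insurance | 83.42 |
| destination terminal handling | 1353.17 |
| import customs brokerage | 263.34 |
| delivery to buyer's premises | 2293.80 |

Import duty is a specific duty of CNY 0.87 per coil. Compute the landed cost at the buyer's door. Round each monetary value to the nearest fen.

CFR: the seller pays costs through ocean freight to the destination port, but not insurance.
Already in the invoice (seller's account under CFR): freight — exclude.
CIF value = CFR price + insurance = 13445.46 + 83.42 = 13528.88
Import duty = 832 × 0.87 = 723.84
Buyer bears: insurance 83.42 + destination terminal 1353.17 + brokerage 263.34 + delivery 2293.80 + duty 723.84 = 4717.57
Landed cost = invoice 13445.46 + 4717.57 = 18163.03

Total landed cost: CNY 18163.03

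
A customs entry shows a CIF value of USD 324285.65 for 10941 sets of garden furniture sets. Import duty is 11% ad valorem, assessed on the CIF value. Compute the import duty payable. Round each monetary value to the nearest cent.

Import duty = 324285.65 × 11% = 35671.42

Import duty: USD 35671.42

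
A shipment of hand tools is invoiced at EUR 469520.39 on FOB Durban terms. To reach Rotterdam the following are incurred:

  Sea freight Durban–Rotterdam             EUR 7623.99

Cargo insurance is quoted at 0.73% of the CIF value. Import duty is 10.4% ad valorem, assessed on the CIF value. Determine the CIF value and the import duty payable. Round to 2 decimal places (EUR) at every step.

CIF value: EUR 480653.15; import duty: EUR 49987.93

Let C be the CIF value. C = FOB price + freight + 0.73% × C
C − 0.73% × C = 469520.39 + 7623.99
0.9927 × C = 477144.38
C = 477144.38 / 0.9927 = 480653.15
Insurance premium = 0.73% × 480653.15 = 3508.77
Import duty = 480653.15 × 10.4% = 49987.93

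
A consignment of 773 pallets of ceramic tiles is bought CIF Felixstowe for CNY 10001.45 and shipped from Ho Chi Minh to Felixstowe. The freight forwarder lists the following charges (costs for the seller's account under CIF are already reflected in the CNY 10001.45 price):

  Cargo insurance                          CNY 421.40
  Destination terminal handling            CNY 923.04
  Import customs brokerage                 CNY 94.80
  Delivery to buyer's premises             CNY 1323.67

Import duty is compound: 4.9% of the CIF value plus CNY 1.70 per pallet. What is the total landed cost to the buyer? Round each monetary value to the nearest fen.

CIF: the seller pays costs through ocean freight and marine insurance to the destination port.
Already in the invoice (seller's account under CIF): insurance — exclude.
The CIF price already equals the CIF value: 10001.45
Ad valorem component: 10001.45 × 4.9% = 490.07
Specific component: 773 × 1.70 = 1314.10
Import duty = 490.07 + 1314.10 = 1804.17
Buyer bears: destination terminal 923.04 + brokerage 94.80 + delivery 1323.67 + duty 1804.17 = 4145.68
Landed cost = invoice 10001.45 + 4145.68 = 14147.13

Total landed cost: CNY 14147.13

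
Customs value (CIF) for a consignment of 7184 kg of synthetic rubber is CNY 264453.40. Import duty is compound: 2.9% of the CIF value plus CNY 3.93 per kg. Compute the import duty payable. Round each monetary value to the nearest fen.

Import duty: CNY 35902.27

Ad valorem component: 264453.40 × 2.9% = 7669.15
Specific component: 7184 × 3.93 = 28233.12
Import duty = 7669.15 + 28233.12 = 35902.27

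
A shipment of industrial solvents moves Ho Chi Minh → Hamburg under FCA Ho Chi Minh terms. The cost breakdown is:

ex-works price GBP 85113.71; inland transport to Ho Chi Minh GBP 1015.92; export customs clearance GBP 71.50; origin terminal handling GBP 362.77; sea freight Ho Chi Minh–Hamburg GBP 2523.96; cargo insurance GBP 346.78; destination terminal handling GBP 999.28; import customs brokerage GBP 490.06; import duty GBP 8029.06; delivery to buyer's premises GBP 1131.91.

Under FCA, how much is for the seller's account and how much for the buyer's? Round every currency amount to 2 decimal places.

Seller: GBP 86201.13; buyer: GBP 13883.82

FCA: the seller delivers export-cleared goods to the carrier; the buyer bears costs from that point.
Seller's account: goods 85113.71 + inland to port 1015.92 + export clearance 71.50 = 86201.13
Buyer's account: origin terminal 362.77 + freight 2523.96 + insurance 346.78 + destination terminal 999.28 + brokerage 490.06 + duty 8029.06 + delivery 1131.91 = 13883.82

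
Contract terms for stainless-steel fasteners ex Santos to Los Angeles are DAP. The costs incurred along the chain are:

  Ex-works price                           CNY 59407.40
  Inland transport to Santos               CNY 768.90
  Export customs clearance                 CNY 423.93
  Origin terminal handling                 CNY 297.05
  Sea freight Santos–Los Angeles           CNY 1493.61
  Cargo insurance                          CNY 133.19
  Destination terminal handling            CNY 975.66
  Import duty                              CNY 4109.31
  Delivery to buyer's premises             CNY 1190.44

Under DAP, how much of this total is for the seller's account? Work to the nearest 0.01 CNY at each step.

DAP: the seller bears all costs to the named destination except import duty and clearance.
Seller's account: goods 59407.40 + inland to port 768.90 + export clearance 423.93 + origin terminal 297.05 + freight 1493.61 + insurance 133.19 + destination terminal 975.66 + delivery 1190.44 = 64690.18
Buyer's account: duty 4109.31 = 4109.31

Seller's account: CNY 64690.18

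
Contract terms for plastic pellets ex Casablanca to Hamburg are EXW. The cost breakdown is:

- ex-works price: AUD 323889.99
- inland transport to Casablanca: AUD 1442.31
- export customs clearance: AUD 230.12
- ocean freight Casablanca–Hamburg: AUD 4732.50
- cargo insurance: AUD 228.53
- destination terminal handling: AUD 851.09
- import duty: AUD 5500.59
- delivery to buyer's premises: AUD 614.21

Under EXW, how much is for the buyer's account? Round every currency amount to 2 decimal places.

Buyer's account: AUD 13599.35

EXW: the seller makes goods available at their premises; the buyer bears all onward costs.
Seller's account: goods 323889.99 = 323889.99
Buyer's account: inland to port 1442.31 + export clearance 230.12 + freight 4732.50 + insurance 228.53 + destination terminal 851.09 + duty 5500.59 + delivery 614.21 = 13599.35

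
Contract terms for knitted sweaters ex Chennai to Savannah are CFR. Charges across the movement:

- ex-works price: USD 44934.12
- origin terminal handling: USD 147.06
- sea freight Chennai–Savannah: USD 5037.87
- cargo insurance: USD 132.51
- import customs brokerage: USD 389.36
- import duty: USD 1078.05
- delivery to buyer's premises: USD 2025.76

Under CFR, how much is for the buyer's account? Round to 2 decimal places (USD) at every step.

CFR: the seller pays costs through ocean freight to the destination port, but not insurance.
Seller's account: goods 44934.12 + origin terminal 147.06 + freight 5037.87 = 50119.05
Buyer's account: insurance 132.51 + brokerage 389.36 + duty 1078.05 + delivery 2025.76 = 3625.68

Buyer's account: USD 3625.68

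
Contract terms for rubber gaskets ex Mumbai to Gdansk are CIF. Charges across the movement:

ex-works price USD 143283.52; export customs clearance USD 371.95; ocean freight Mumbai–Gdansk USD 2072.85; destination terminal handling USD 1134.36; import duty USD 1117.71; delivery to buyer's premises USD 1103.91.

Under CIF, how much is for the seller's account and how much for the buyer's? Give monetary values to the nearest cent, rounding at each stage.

Seller: USD 145728.32; buyer: USD 3355.98

CIF: the seller pays costs through ocean freight and marine insurance to the destination port.
Seller's account: goods 143283.52 + export clearance 371.95 + freight 2072.85 = 145728.32
Buyer's account: destination terminal 1134.36 + duty 1117.71 + delivery 1103.91 = 3355.98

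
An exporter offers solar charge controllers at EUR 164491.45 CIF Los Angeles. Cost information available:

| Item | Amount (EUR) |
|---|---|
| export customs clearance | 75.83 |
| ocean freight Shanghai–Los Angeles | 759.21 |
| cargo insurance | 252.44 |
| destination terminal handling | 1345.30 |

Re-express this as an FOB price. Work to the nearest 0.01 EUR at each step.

Not relevant to the conversion: export clearance — on the seller under both CIF and FOB; already in the CIF price and stays in the FOB price. destination terminal — on the buyer under both terms; not part of either seller's price.
From CIF to FOB, the seller no longer bears: freight, insurance.
FOB price = 164491.45 − 759.21 − 252.44 = 163479.80

FOB price: EUR 163479.80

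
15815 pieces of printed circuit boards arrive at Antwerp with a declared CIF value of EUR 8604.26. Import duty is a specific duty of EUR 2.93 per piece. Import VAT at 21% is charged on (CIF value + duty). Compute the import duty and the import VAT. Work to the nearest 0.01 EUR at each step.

Import duty = 15815 × 2.93 = 46337.95
VAT base = CIF + duty = 8604.26 + 46337.95 = 54942.21
Import VAT = 54942.21 × 21% = 11537.86

Import duty: EUR 46337.95; import VAT: EUR 11537.86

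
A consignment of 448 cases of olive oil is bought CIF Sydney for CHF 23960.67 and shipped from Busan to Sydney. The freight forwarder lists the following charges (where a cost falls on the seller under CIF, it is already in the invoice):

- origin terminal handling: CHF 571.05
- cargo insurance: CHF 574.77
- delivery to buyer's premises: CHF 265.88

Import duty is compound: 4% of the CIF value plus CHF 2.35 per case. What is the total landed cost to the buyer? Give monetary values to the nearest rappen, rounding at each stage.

CIF: the seller pays costs through ocean freight and marine insurance to the destination port.
Already in the invoice (seller's account under CIF): origin terminal, insurance — exclude.
The CIF price already equals the CIF value: 23960.67
Ad valorem component: 23960.67 × 4% = 958.43
Specific component: 448 × 2.35 = 1052.80
Import duty = 958.43 + 1052.80 = 2011.23
Buyer bears: delivery 265.88 + duty 2011.23 = 2277.11
Landed cost = invoice 23960.67 + 2277.11 = 26237.78

Total landed cost: CHF 26237.78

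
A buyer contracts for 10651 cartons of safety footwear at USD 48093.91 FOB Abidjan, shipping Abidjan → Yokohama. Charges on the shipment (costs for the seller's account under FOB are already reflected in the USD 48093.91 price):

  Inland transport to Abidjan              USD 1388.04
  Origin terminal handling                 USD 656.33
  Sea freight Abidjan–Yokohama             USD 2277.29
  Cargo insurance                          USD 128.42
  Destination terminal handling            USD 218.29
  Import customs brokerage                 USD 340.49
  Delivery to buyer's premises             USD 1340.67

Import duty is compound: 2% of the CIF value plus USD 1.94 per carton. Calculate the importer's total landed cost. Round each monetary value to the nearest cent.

FOB: the seller bears costs until goods are on board at the origin port; the buyer bears freight, insurance and all costs thereafter.
Already in the invoice (seller's account under FOB): inland to port, origin terminal — exclude.
CIF value = FOB price + freight + insurance = 48093.91 + 2277.29 + 128.42 = 50499.62
Ad valorem component: 50499.62 × 2% = 1009.99
Specific component: 10651 × 1.94 = 20662.94
Import duty = 1009.99 + 20662.94 = 21672.93
Buyer bears: freight 2277.29 + insurance 128.42 + destination terminal 218.29 + brokerage 340.49 + delivery 1340.67 + duty 21672.93 = 25978.09
Landed cost = invoice 48093.91 + 25978.09 = 74072.00

Total landed cost: USD 74072.00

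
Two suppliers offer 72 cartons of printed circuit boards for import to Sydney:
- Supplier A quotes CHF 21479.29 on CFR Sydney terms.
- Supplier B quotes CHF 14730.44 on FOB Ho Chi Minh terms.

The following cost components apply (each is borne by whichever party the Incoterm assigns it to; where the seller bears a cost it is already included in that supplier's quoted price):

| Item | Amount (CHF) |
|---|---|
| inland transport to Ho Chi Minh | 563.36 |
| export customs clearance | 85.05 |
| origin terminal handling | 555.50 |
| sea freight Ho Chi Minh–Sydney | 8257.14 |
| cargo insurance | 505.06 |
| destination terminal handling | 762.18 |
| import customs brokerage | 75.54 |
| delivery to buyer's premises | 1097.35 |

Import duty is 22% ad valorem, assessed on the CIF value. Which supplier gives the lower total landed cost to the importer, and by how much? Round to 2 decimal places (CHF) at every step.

Supplier A is cheaper by CHF 1840.11

Supplier A (CFR):
CIF value = CFR price + insurance = 21479.29 + 505.06 = 21984.35
Import duty = 21984.35 × 22% = 4836.56
Buyer bears (A): 505.06 + 762.18 + 75.54 + 1097.35 = 2440.13
Landed cost (A) = invoice 21479.29 + 2440.13 + duty 4836.56 = 28755.98
Supplier B (FOB):
CIF value = FOB price + freight + insurance = 14730.44 + 8257.14 + 505.06 = 23492.64
Import duty = 23492.64 × 22% = 5168.38
Buyer bears (B): 8257.14 + 505.06 + 762.18 + 75.54 + 1097.35 = 10697.27
Landed cost (B) = invoice 14730.44 + 10697.27 + duty 5168.38 = 30596.09
Difference = |28755.98 − 30596.09| = 1840.11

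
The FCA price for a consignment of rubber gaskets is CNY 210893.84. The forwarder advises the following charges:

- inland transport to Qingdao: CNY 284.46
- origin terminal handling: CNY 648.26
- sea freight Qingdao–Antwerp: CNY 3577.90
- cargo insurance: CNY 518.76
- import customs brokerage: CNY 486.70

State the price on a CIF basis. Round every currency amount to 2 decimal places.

CIF price: CNY 215638.76

Not relevant to the conversion: inland to port — on the seller under both FCA and CIF; already in the FCA price and stays in the CIF price. brokerage — on the buyer under both terms; not part of either seller's price.
From FCA to CIF, the seller additionally bears: origin terminal, freight, insurance.
CIF price = 210893.84 + 648.26 + 3577.90 + 518.76 = 215638.76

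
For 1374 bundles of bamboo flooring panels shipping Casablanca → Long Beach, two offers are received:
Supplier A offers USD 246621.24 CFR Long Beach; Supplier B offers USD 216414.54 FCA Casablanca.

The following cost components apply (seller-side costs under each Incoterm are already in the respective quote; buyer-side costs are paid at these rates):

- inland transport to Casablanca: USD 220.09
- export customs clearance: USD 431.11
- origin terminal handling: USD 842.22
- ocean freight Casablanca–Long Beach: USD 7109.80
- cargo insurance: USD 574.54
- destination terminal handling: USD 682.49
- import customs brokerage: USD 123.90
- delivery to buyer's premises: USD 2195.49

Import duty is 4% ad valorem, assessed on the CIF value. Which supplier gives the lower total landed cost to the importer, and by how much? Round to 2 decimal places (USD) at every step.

Supplier A (CFR):
CIF value = CFR price + insurance = 246621.24 + 574.54 = 247195.78
Import duty = 247195.78 × 4% = 9887.83
Buyer bears (A): 574.54 + 682.49 + 123.90 + 2195.49 = 3576.42
Landed cost (A) = invoice 246621.24 + 3576.42 + duty 9887.83 = 260085.49
Supplier B (FCA):
CIF value = FCA price + origin terminal + freight + insurance = 216414.54 + 842.22 + 7109.80 + 574.54 = 224941.10
Import duty = 224941.10 × 4% = 8997.64
Buyer bears (B): 842.22 + 7109.80 + 574.54 + 682.49 + 123.90 + 2195.49 = 11528.44
Landed cost (B) = invoice 216414.54 + 11528.44 + duty 8997.64 = 236940.62
Difference = |260085.49 − 236940.62| = 23144.87

Supplier B is cheaper by USD 23144.87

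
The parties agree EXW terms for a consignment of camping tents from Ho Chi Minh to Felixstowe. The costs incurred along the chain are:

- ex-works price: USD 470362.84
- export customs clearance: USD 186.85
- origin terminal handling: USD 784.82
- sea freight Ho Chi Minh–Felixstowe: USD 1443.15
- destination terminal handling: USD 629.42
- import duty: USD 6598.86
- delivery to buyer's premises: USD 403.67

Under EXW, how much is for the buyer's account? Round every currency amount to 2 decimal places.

EXW: the seller makes goods available at their premises; the buyer bears all onward costs.
Seller's account: goods 470362.84 = 470362.84
Buyer's account: export clearance 186.85 + origin terminal 784.82 + freight 1443.15 + destination terminal 629.42 + duty 6598.86 + delivery 403.67 = 10046.77

Buyer's account: USD 10046.77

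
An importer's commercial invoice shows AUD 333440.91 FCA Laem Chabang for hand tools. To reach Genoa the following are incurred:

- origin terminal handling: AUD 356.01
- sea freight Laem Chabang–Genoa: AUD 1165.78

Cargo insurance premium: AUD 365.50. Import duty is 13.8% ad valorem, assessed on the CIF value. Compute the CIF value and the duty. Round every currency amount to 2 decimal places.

CIF = FCA price + pre-shipment costs + freight + insurance
CIF = 333440.91 + 356.01 + 1165.78 + 365.50 = 335328.20
Import duty = 335328.20 × 13.8% = 46275.29

CIF value: AUD 335328.20; import duty: AUD 46275.29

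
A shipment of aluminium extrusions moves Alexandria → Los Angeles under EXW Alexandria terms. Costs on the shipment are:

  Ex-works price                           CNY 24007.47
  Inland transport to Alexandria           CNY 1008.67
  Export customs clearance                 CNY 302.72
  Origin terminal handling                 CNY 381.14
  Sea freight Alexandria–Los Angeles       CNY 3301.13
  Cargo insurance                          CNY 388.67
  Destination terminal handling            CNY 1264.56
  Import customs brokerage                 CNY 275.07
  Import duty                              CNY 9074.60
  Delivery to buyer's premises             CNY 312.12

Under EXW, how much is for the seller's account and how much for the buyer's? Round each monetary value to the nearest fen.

EXW: the seller makes goods available at their premises; the buyer bears all onward costs.
Seller's account: goods 24007.47 = 24007.47
Buyer's account: inland to port 1008.67 + export clearance 302.72 + origin terminal 381.14 + freight 3301.13 + insurance 388.67 + destination terminal 1264.56 + brokerage 275.07 + duty 9074.60 + delivery 312.12 = 16308.68

Seller: CNY 24007.47; buyer: CNY 16308.68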